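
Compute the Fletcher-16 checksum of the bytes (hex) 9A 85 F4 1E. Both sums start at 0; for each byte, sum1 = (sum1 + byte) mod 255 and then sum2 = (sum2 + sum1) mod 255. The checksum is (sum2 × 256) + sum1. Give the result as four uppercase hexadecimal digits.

0333

Running sums (mod 255):
  after byte 0 (9A): sum1=154, sum2=154
  after byte 1 (85): sum1=32, sum2=186
  after byte 2 (F4): sum1=21, sum2=207
  after byte 3 (1E): sum1=51, sum2=3
Checksum = sum2·256 + sum1 = 3·256 + 51 = 819 = 0x0333.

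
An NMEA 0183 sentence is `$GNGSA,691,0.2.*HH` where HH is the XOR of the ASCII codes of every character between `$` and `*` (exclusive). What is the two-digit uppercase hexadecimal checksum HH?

XOR the ASCII codes of the payload characters:
  'G' = 0x47 → acc = 0x47
  'N' = 0x4E → acc = 0x09
  'G' = 0x47 → acc = 0x4E
  'S' = 0x53 → acc = 0x1D
  'A' = 0x41 → acc = 0x5C
  ',' = 0x2C → acc = 0x70
  '6' = 0x36 → acc = 0x46
  '9' = 0x39 → acc = 0x7F
  '1' = 0x31 → acc = 0x4E
  ',' = 0x2C → acc = 0x62
  '0' = 0x30 → acc = 0x52
  '.' = 0x2E → acc = 0x7C
  '2' = 0x32 → acc = 0x4E
  '.' = 0x2E → acc = 0x60
Checksum = 0x60.

60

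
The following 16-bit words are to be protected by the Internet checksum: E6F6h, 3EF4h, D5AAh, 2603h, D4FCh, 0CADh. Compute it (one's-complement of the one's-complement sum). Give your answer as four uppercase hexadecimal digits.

FCBC

One's-complement addition (fold any carry out of bit 15 back into bit 0):
  0xE6F6 + 0x3EF4 = 0x125EA → wrap carry → 0x25EB
  0x25EB + 0xD5AA = 0x0FB95
  0xFB95 + 0x2603 = 0x12198 → wrap carry → 0x2199
  0x2199 + 0xD4FC = 0x0F695
  0xF695 + 0x0CAD = 0x10342 → wrap carry → 0x0343
One's-complement sum = 0x0343.
Checksum = ~0x0343 & 0xFFFF = 0xFCBC.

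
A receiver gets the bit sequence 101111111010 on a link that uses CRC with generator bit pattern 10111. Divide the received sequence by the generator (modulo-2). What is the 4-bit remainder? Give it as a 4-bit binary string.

1000

Modulo-2 division of 101111111010 by 10111:
  pos 0: 10111 XOR 10111 = 00000
  pos 5: 11110 XOR 10111 = 01001
  pos 6: 10011 XOR 10111 = 00100
Remainder = 1000 (nonzero — an error is detected).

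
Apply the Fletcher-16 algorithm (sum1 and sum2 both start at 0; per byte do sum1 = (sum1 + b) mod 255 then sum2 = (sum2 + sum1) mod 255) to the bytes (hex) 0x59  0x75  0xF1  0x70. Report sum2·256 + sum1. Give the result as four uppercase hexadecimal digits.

1A31

Running sums (mod 255):
  after byte 0 (0x59): sum1=89, sum2=89
  after byte 1 (0x75): sum1=206, sum2=40
  after byte 2 (0xF1): sum1=192, sum2=232
  after byte 3 (0x70): sum1=49, sum2=26
Checksum = sum2·256 + sum1 = 26·256 + 49 = 6705 = 0x1A31.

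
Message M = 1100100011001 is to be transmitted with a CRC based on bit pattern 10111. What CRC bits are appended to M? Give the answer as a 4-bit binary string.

1100

Append 4 zeros: 11001000110010000. Divide by 10111 (XOR where the leading bit is 1):
  pos 0: 11001 XOR 10111 = 01110
  pos 1: 11100 XOR 10111 = 01011
  pos 2: 10110 XOR 10111 = 00001
  pos 6: 10110 XOR 10111 = 00001
  pos 10: 10100 XOR 10111 = 00011
Remainder (last 4 bits) = 1100. This is the CRC / FCS.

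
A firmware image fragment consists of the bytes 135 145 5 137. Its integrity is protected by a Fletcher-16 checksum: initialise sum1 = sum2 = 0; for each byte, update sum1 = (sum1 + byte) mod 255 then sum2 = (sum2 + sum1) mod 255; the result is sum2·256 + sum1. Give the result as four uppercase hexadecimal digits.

Running sums (mod 255):
  after byte 0 (135): sum1=135, sum2=135
  after byte 1 (145): sum1=25, sum2=160
  after byte 2 (5): sum1=30, sum2=190
  after byte 3 (137): sum1=167, sum2=102
Checksum = sum2·256 + sum1 = 102·256 + 167 = 26279 = 0x66A7.

66A7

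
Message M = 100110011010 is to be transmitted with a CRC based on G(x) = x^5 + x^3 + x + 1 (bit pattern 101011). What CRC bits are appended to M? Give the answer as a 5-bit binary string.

Append 5 zeros: 10011001101000000. Divide by 101011 (XOR where the leading bit is 1):
  pos 0: 100110 XOR 101011 = 001101
  pos 2: 110101 XOR 101011 = 011110
  pos 3: 111101 XOR 101011 = 010110
  pos 4: 101100 XOR 101011 = 000111
  pos 7: 111100 XOR 101011 = 010111
  pos 8: 101110 XOR 101011 = 000101
  pos 11: 101000 XOR 101011 = 000011
Remainder (last 5 bits) = 00011. This is the CRC / FCS.

00011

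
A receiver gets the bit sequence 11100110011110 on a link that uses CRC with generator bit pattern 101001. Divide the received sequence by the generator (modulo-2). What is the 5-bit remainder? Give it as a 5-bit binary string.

01101

Modulo-2 division of 11100110011110 by 101001:
  pos 0: 111001 XOR 101001 = 010000
  pos 1: 100001 XOR 101001 = 001000
  pos 3: 100000 XOR 101001 = 001001
  pos 5: 100111 XOR 101001 = 001110
  pos 7: 111011 XOR 101001 = 010010
  pos 8: 100100 XOR 101001 = 001101
Remainder = 01101 (nonzero — an error is detected).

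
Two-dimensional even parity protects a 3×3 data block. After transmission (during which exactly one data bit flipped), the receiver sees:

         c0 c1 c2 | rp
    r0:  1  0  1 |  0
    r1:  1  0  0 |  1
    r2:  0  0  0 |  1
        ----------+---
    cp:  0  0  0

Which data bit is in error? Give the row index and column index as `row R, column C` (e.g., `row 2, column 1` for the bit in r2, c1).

row 2, column 2

Recompute each row's even parity and compare to rp:
  r0: data parity 0, sent rp 0 → ok
  r1: data parity 1, sent rp 1 → ok
  r2: data parity 0, sent rp 1 → mismatch
Recompute each column's even parity and compare to cp:
  c0: data parity 0, sent cp 0 → ok
  c1: data parity 0, sent cp 0 → ok
  c2: data parity 1, sent cp 0 → mismatch
Exactly one row (r2) and one column (c2) fail → the flipped bit is at their intersection.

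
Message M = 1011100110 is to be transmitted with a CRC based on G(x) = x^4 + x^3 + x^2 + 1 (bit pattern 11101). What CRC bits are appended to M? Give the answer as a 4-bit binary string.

0110

Append 4 zeros: 10111001100000. Divide by 11101 (XOR where the leading bit is 1):
  pos 0: 10111 XOR 11101 = 01010
  pos 1: 10100 XOR 11101 = 01001
  pos 2: 10010 XOR 11101 = 01111
  pos 3: 11111 XOR 11101 = 00010
  pos 6: 10100 XOR 11101 = 01001
  pos 7: 10010 XOR 11101 = 01111
  pos 8: 11110 XOR 11101 = 00011
Remainder (last 4 bits) = 0110. This is the CRC / FCS.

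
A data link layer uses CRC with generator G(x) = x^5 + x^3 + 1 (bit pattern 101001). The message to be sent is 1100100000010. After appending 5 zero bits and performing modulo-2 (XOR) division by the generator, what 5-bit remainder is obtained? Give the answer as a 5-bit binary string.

Append 5 zeros: 110010000001000000. Divide by 101001 (XOR where the leading bit is 1):
  pos 0: 110010 XOR 101001 = 011011
  pos 1: 110110 XOR 101001 = 011111
  pos 2: 111110 XOR 101001 = 010111
  pos 3: 101110 XOR 101001 = 000111
  pos 6: 111001 XOR 101001 = 010000
  pos 7: 100000 XOR 101001 = 001001
  pos 9: 100100 XOR 101001 = 001101
  pos 11: 110100 XOR 101001 = 011101
  pos 12: 111010 XOR 101001 = 010011
Remainder (last 5 bits) = 10011. This is the CRC / FCS.

10011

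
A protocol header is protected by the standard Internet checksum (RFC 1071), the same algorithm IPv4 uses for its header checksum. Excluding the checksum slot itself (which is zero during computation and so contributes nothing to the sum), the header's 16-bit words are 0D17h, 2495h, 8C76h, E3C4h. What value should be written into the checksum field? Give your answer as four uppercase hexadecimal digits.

5E18

One's-complement addition (fold any carry out of bit 15 back into bit 0):
  0x0D17 + 0x2495 = 0x031AC
  0x31AC + 0x8C76 = 0x0BE22
  0xBE22 + 0xE3C4 = 0x1A1E6 → wrap carry → 0xA1E7
One's-complement sum = 0xA1E7.
Checksum = ~0xA1E7 & 0xFFFF = 0x5E18.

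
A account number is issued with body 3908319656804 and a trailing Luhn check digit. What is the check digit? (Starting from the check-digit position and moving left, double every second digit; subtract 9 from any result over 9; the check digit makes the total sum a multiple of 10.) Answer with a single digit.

Partial digits right→left: 4 0 8 6 5 6 9 1 3 8 0 9 3
Double every second digit counting from the check-digit position (so the 1st, 3rd, 5th, ... of the partial from the right).
  doubled (with −9 where >9): 8 7 1 9 6 0 6 → sum 37
  kept as-is: 0 6 6 1 8 9 → sum 30
Total = 37 + 30 = 67.
Check digit = (10 − (67 mod 10)) mod 10 = 3.

3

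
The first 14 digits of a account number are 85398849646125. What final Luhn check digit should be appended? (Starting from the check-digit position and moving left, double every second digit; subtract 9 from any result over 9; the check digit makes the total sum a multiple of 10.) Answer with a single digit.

6

Partial digits right→left: 5 2 1 6 4 6 9 4 8 8 9 3 5 8
Double every second digit counting from the check-digit position (so the 1st, 3rd, 5th, ... of the partial from the right).
  doubled (with −9 where >9): 1 2 8 9 7 9 1 → sum 37
  kept as-is: 2 6 6 4 8 3 8 → sum 37
Total = 37 + 37 = 74.
Check digit = (10 − (74 mod 10)) mod 10 = 6.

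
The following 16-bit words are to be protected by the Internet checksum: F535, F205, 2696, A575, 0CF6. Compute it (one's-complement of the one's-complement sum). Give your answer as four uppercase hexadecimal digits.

One's-complement addition (fold any carry out of bit 15 back into bit 0):
  0xF535 + 0xF205 = 0x1E73A → wrap carry → 0xE73B
  0xE73B + 0x2696 = 0x10DD1 → wrap carry → 0x0DD2
  0x0DD2 + 0xA575 = 0x0B347
  0xB347 + 0x0CF6 = 0x0C03D
One's-complement sum = 0xC03D.
Checksum = ~0xC03D & 0xFFFF = 0x3FC2.

3FC2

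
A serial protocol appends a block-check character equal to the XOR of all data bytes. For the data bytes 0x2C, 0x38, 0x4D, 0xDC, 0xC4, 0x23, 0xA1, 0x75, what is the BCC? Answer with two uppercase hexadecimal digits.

XOR the bytes together:
  start with 0x2C
  0x2C ⊕ 0x38 = 0x14
  0x14 ⊕ 0x4D = 0x59
  0x59 ⊕ 0xDC = 0x85
  0x85 ⊕ 0xC4 = 0x41
  0x41 ⊕ 0x23 = 0x62
  0x62 ⊕ 0xA1 = 0xC3
  0xC3 ⊕ 0x75 = 0xB6

B6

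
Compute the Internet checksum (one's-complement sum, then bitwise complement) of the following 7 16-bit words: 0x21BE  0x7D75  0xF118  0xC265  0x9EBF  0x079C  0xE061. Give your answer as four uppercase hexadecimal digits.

One's-complement addition (fold any carry out of bit 15 back into bit 0):
  0x21BE + 0x7D75 = 0x09F33
  0x9F33 + 0xF118 = 0x1904B → wrap carry → 0x904C
  0x904C + 0xC265 = 0x152B1 → wrap carry → 0x52B2
  0x52B2 + 0x9EBF = 0x0F171
  0xF171 + 0x079C = 0x0F90D
  0xF90D + 0xE061 = 0x1D96E → wrap carry → 0xD96F
One's-complement sum = 0xD96F.
Checksum = ~0xD96F & 0xFFFF = 0x2690.

2690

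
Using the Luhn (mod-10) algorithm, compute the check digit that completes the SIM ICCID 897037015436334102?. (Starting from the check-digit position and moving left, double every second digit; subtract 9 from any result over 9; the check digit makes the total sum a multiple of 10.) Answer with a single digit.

8

Partial digits right→left: 2 0 1 4 3 3 6 3 4 5 1 0 7 3 0 7 9 8
Double every second digit counting from the check-digit position (so the 1st, 3rd, 5th, ... of the partial from the right).
  doubled (with −9 where >9): 4 2 6 3 8 2 5 0 9 → sum 39
  kept as-is: 0 4 3 3 5 0 3 7 8 → sum 33
Total = 39 + 33 = 72.
Check digit = (10 − (72 mod 10)) mod 10 = 8.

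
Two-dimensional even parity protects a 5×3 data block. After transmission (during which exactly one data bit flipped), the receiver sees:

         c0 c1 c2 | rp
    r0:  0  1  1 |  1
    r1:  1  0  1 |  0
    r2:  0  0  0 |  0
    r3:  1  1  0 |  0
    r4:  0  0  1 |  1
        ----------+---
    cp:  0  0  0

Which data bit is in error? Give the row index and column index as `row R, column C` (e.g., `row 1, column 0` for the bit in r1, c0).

Recompute each row's even parity and compare to rp:
  r0: data parity 0, sent rp 1 → mismatch
  r1: data parity 0, sent rp 0 → ok
  r2: data parity 0, sent rp 0 → ok
  r3: data parity 0, sent rp 0 → ok
  r4: data parity 1, sent rp 1 → ok
Recompute each column's even parity and compare to cp:
  c0: data parity 0, sent cp 0 → ok
  c1: data parity 0, sent cp 0 → ok
  c2: data parity 1, sent cp 0 → mismatch
Exactly one row (r0) and one column (c2) fail → the flipped bit is at their intersection.

row 0, column 2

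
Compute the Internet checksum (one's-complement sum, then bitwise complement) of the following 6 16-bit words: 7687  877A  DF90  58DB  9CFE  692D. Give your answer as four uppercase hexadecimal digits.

One's-complement addition (fold any carry out of bit 15 back into bit 0):
  0x7687 + 0x877A = 0x0FE01
  0xFE01 + 0xDF90 = 0x1DD91 → wrap carry → 0xDD92
  0xDD92 + 0x58DB = 0x1366D → wrap carry → 0x366E
  0x366E + 0x9CFE = 0x0D36C
  0xD36C + 0x692D = 0x13C99 → wrap carry → 0x3C9A
One's-complement sum = 0x3C9A.
Checksum = ~0x3C9A & 0xFFFF = 0xC365.

C365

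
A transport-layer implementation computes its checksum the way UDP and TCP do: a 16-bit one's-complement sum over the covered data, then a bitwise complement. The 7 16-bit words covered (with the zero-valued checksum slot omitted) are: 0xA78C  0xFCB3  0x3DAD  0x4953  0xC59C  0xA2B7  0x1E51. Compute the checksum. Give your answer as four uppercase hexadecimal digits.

One's-complement addition (fold any carry out of bit 15 back into bit 0):
  0xA78C + 0xFCB3 = 0x1A43F → wrap carry → 0xA440
  0xA440 + 0x3DAD = 0x0E1ED
  0xE1ED + 0x4953 = 0x12B40 → wrap carry → 0x2B41
  0x2B41 + 0xC59C = 0x0F0DD
  0xF0DD + 0xA2B7 = 0x19394 → wrap carry → 0x9395
  0x9395 + 0x1E51 = 0x0B1E6
One's-complement sum = 0xB1E6.
Checksum = ~0xB1E6 & 0xFFFF = 0x4E19.

4E19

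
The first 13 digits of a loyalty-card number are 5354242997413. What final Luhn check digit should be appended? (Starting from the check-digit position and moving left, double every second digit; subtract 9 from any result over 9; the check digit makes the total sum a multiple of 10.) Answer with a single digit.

Partial digits right→left: 3 1 4 7 9 9 2 4 2 4 5 3 5
Double every second digit counting from the check-digit position (so the 1st, 3rd, 5th, ... of the partial from the right).
  doubled (with −9 where >9): 6 8 9 4 4 1 1 → sum 33
  kept as-is: 1 7 9 4 4 3 → sum 28
Total = 33 + 28 = 61.
Check digit = (10 − (61 mod 10)) mod 10 = 9.

9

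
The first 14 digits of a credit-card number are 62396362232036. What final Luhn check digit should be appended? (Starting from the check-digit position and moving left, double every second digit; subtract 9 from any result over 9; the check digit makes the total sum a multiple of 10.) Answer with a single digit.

0

Partial digits right→left: 6 3 0 2 3 2 2 6 3 6 9 3 2 6
Double every second digit counting from the check-digit position (so the 1st, 3rd, 5th, ... of the partial from the right).
  doubled (with −9 where >9): 3 0 6 4 6 9 4 → sum 32
  kept as-is: 3 2 2 6 6 3 6 → sum 28
Total = 32 + 28 = 60.
Check digit = (10 − (60 mod 10)) mod 10 = 0.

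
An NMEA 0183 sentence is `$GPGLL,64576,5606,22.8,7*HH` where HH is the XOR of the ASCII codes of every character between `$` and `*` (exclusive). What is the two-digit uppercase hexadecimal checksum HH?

XOR the ASCII codes of the payload characters:
  'G' = 0x47 → acc = 0x47
  'P' = 0x50 → acc = 0x17
  'G' = 0x47 → acc = 0x50
  'L' = 0x4C → acc = 0x1C
  'L' = 0x4C → acc = 0x50
  ',' = 0x2C → acc = 0x7C
  '6' = 0x36 → acc = 0x4A
  '4' = 0x34 → acc = 0x7E
  '5' = 0x35 → acc = 0x4B
  '7' = 0x37 → acc = 0x7C
  '6' = 0x36 → acc = 0x4A
  ',' = 0x2C → acc = 0x66
  '5' = 0x35 → acc = 0x53
  '6' = 0x36 → acc = 0x65
  '0' = 0x30 → acc = 0x55
  '6' = 0x36 → acc = 0x63
  ',' = 0x2C → acc = 0x4F
  '2' = 0x32 → acc = 0x7D
  '2' = 0x32 → acc = 0x4F
  '.' = 0x2E → acc = 0x61
  '8' = 0x38 → acc = 0x59
  ',' = 0x2C → acc = 0x75
  '7' = 0x37 → acc = 0x42
Checksum = 0x42.

42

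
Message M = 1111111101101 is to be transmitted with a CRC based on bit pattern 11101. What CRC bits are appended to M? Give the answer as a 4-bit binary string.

1101

Append 4 zeros: 11111111011010000. Divide by 11101 (XOR where the leading bit is 1):
  pos 0: 11111 XOR 11101 = 00010
  pos 3: 10111 XOR 11101 = 01010
  pos 4: 10100 XOR 11101 = 01001
  pos 5: 10011 XOR 11101 = 01110
  pos 6: 11101 XOR 11101 = 00000
  pos 12: 10000 XOR 11101 = 01101
Remainder (last 4 bits) = 1101. This is the CRC / FCS.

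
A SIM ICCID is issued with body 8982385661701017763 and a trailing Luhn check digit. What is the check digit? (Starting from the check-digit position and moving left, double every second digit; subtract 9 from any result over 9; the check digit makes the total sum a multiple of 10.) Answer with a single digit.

7

Partial digits right→left: 3 6 7 7 1 0 1 0 7 1 6 6 5 8 3 2 8 9 8
Double every second digit counting from the check-digit position (so the 1st, 3rd, 5th, ... of the partial from the right).
  doubled (with −9 where >9): 6 5 2 2 5 3 1 6 7 7 → sum 44
  kept as-is: 6 7 0 0 1 6 8 2 9 → sum 39
Total = 44 + 39 = 83.
Check digit = (10 − (83 mod 10)) mod 10 = 7.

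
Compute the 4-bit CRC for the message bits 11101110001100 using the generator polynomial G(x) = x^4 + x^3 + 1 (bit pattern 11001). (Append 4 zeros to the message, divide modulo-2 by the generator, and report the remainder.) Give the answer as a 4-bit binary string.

0111

Append 4 zeros: 111011100011000000. Divide by 11001 (XOR where the leading bit is 1):
  pos 0: 11101 XOR 11001 = 00100
  pos 2: 10011 XOR 11001 = 01010
  pos 3: 10100 XOR 11001 = 01101
  pos 4: 11010 XOR 11001 = 00011
  pos 7: 11011 XOR 11001 = 00010
  pos 10: 10000 XOR 11001 = 01001
  pos 11: 10010 XOR 11001 = 01011
  pos 12: 10110 XOR 11001 = 01111
  pos 13: 11110 XOR 11001 = 00111
Remainder (last 4 bits) = 0111. This is the CRC / FCS.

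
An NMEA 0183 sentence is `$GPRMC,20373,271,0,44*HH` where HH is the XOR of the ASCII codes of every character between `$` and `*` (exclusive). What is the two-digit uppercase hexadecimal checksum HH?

XOR the ASCII codes of the payload characters:
  'G' = 0x47 → acc = 0x47
  'P' = 0x50 → acc = 0x17
  'R' = 0x52 → acc = 0x45
  'M' = 0x4D → acc = 0x08
  'C' = 0x43 → acc = 0x4B
  ',' = 0x2C → acc = 0x67
  '2' = 0x32 → acc = 0x55
  '0' = 0x30 → acc = 0x65
  '3' = 0x33 → acc = 0x56
  '7' = 0x37 → acc = 0x61
  '3' = 0x33 → acc = 0x52
  ',' = 0x2C → acc = 0x7E
  '2' = 0x32 → acc = 0x4C
  '7' = 0x37 → acc = 0x7B
  '1' = 0x31 → acc = 0x4A
  ',' = 0x2C → acc = 0x66
  '0' = 0x30 → acc = 0x56
  ',' = 0x2C → acc = 0x7A
  '4' = 0x34 → acc = 0x4E
  '4' = 0x34 → acc = 0x7A
Checksum = 0x7A.

7A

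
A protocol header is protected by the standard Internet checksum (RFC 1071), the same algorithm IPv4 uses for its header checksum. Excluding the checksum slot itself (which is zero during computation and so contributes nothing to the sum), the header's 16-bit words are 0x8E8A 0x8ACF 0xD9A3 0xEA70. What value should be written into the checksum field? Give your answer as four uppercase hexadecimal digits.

One's-complement addition (fold any carry out of bit 15 back into bit 0):
  0x8E8A + 0x8ACF = 0x11959 → wrap carry → 0x195A
  0x195A + 0xD9A3 = 0x0F2FD
  0xF2FD + 0xEA70 = 0x1DD6D → wrap carry → 0xDD6E
One's-complement sum = 0xDD6E.
Checksum = ~0xDD6E & 0xFFFF = 0x2291.

2291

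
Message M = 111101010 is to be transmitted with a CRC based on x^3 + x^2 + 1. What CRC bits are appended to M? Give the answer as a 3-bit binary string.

101

Append 3 zeros: 111101010000. Divide by 1101 (XOR where the leading bit is 1):
  pos 0: 1111 XOR 1101 = 0010
  pos 2: 1001 XOR 1101 = 0100
  pos 3: 1000 XOR 1101 = 0101
  pos 4: 1011 XOR 1101 = 0110
  pos 5: 1100 XOR 1101 = 0001
  pos 8: 1000 XOR 1101 = 0101
Remainder (last 3 bits) = 101. This is the CRC / FCS.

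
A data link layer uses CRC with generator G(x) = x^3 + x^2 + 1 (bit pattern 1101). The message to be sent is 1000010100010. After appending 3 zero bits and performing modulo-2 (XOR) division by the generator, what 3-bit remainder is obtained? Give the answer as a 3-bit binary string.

010

Append 3 zeros: 1000010100010000. Divide by 1101 (XOR where the leading bit is 1):
  pos 0: 1000 XOR 1101 = 0101
  pos 1: 1010 XOR 1101 = 0111
  pos 2: 1111 XOR 1101 = 0010
  pos 4: 1001 XOR 1101 = 0100
  pos 5: 1000 XOR 1101 = 0101
  pos 6: 1010 XOR 1101 = 0111
  pos 7: 1110 XOR 1101 = 0011
  pos 9: 1110 XOR 1101 = 0011
  pos 11: 1100 XOR 1101 = 0001
Remainder (last 3 bits) = 010. This is the CRC / FCS.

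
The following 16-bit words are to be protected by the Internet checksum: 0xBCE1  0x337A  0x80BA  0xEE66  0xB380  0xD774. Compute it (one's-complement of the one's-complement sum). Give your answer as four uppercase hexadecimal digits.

158D

One's-complement addition (fold any carry out of bit 15 back into bit 0):
  0xBCE1 + 0x337A = 0x0F05B
  0xF05B + 0x80BA = 0x17115 → wrap carry → 0x7116
  0x7116 + 0xEE66 = 0x15F7C → wrap carry → 0x5F7D
  0x5F7D + 0xB380 = 0x112FD → wrap carry → 0x12FE
  0x12FE + 0xD774 = 0x0EA72
One's-complement sum = 0xEA72.
Checksum = ~0xEA72 & 0xFFFF = 0x158D.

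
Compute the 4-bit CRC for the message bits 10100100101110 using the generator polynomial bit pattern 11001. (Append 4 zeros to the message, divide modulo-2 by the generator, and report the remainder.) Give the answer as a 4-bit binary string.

Append 4 zeros: 101001001011100000. Divide by 11001 (XOR where the leading bit is 1):
  pos 0: 10100 XOR 11001 = 01101
  pos 1: 11011 XOR 11001 = 00010
  pos 4: 10001 XOR 11001 = 01000
  pos 5: 10000 XOR 11001 = 01001
  pos 6: 10011 XOR 11001 = 01010
  pos 7: 10101 XOR 11001 = 01100
  pos 8: 11001 XOR 11001 = 00000
Remainder (last 4 bits) = 0000. This is the CRC / FCS.

0000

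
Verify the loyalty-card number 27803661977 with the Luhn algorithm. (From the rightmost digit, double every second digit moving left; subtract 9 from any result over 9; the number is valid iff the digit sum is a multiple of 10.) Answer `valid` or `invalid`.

From the right, keep odd positions and double even positions (subtract 9 from any doubled value over 9):
  doubled (positions 2,4,...): 5 2 3 0 5 → sum 15
  kept (positions 1,3,...): 7 9 6 3 8 2 → sum 35
Total = 50.
50 mod 10 = 0, so the number is valid.

valid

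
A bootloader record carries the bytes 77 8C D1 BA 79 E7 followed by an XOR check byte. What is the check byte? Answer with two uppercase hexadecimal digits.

0E

XOR the bytes together:
  start with 0x77
  0x77 ⊕ 0x8C = 0xFB
  0xFB ⊕ 0xD1 = 0x2A
  0x2A ⊕ 0xBA = 0x90
  0x90 ⊕ 0x79 = 0xE9
  0xE9 ⊕ 0xE7 = 0x0E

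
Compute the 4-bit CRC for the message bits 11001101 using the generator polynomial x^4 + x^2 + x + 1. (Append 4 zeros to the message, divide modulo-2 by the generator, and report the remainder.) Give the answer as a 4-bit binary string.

Append 4 zeros: 110011010000. Divide by 10111 (XOR where the leading bit is 1):
  pos 0: 11001 XOR 10111 = 01110
  pos 1: 11101 XOR 10111 = 01010
  pos 2: 10100 XOR 10111 = 00011
  pos 5: 11100 XOR 10111 = 01011
  pos 6: 10110 XOR 10111 = 00001
Remainder (last 4 bits) = 0010. This is the CRC / FCS.

0010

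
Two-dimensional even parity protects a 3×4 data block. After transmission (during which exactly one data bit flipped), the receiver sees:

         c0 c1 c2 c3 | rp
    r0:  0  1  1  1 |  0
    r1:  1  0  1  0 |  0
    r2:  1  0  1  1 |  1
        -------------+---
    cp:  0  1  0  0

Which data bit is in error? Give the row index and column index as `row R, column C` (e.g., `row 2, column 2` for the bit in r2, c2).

Recompute each row's even parity and compare to rp:
  r0: data parity 1, sent rp 0 → mismatch
  r1: data parity 0, sent rp 0 → ok
  r2: data parity 1, sent rp 1 → ok
Recompute each column's even parity and compare to cp:
  c0: data parity 0, sent cp 0 → ok
  c1: data parity 1, sent cp 1 → ok
  c2: data parity 1, sent cp 0 → mismatch
  c3: data parity 0, sent cp 0 → ok
Exactly one row (r0) and one column (c2) fail → the flipped bit is at their intersection.

row 0, column 2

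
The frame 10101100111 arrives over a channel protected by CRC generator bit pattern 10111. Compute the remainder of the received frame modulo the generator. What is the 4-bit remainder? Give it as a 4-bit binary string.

1000

Modulo-2 division of 10101100111 by 10111:
  pos 0: 10101 XOR 10111 = 00010
  pos 3: 10100 XOR 10111 = 00011
  pos 6: 11111 XOR 10111 = 01000
Remainder = 1000 (nonzero — an error is detected).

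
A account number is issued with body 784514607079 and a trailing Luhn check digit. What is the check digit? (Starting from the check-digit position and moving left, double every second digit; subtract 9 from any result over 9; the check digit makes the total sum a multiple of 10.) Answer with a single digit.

3

Partial digits right→left: 9 7 0 7 0 6 4 1 5 4 8 7
Double every second digit counting from the check-digit position (so the 1st, 3rd, 5th, ... of the partial from the right).
  doubled (with −9 where >9): 9 0 0 8 1 7 → sum 25
  kept as-is: 7 7 6 1 4 7 → sum 32
Total = 25 + 32 = 57.
Check digit = (10 − (57 mod 10)) mod 10 = 3.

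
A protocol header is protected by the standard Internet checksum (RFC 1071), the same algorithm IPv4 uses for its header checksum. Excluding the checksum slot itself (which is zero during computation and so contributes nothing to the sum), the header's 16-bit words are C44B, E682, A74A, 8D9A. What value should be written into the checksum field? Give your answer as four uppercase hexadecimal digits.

One's-complement addition (fold any carry out of bit 15 back into bit 0):
  0xC44B + 0xE682 = 0x1AACD → wrap carry → 0xAACE
  0xAACE + 0xA74A = 0x15218 → wrap carry → 0x5219
  0x5219 + 0x8D9A = 0x0DFB3
One's-complement sum = 0xDFB3.
Checksum = ~0xDFB3 & 0xFFFF = 0x204C.

204C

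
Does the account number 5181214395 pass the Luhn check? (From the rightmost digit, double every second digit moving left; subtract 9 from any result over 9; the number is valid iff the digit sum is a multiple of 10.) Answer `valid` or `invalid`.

From the right, keep odd positions and double even positions (subtract 9 from any doubled value over 9):
  doubled (positions 2,4,...): 9 8 4 7 1 → sum 29
  kept (positions 1,3,...): 5 3 1 1 1 → sum 11
Total = 40.
40 mod 10 = 0, so the number is valid.

valid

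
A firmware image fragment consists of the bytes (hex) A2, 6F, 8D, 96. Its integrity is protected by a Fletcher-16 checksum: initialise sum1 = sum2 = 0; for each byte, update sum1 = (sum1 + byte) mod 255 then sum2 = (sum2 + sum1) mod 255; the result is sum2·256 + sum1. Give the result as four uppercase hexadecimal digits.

8A36

Running sums (mod 255):
  after byte 0 (A2): sum1=162, sum2=162
  after byte 1 (6F): sum1=18, sum2=180
  after byte 2 (8D): sum1=159, sum2=84
  after byte 3 (96): sum1=54, sum2=138
Checksum = sum2·256 + sum1 = 138·256 + 54 = 35382 = 0x8A36.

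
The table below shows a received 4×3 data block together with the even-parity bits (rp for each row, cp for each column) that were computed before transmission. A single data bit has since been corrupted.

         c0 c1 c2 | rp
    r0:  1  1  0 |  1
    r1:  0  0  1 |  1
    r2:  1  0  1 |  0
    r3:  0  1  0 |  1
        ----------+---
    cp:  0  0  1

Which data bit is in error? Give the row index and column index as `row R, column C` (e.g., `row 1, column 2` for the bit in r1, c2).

Recompute each row's even parity and compare to rp:
  r0: data parity 0, sent rp 1 → mismatch
  r1: data parity 1, sent rp 1 → ok
  r2: data parity 0, sent rp 0 → ok
  r3: data parity 1, sent rp 1 → ok
Recompute each column's even parity and compare to cp:
  c0: data parity 0, sent cp 0 → ok
  c1: data parity 0, sent cp 0 → ok
  c2: data parity 0, sent cp 1 → mismatch
Exactly one row (r0) and one column (c2) fail → the flipped bit is at their intersection.

row 0, column 2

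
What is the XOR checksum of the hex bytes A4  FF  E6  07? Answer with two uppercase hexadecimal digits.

BA

XOR the bytes together:
  start with 0xA4
  0xA4 ⊕ 0xFF = 0x5B
  0x5B ⊕ 0xE6 = 0xBD
  0xBD ⊕ 0x07 = 0xBA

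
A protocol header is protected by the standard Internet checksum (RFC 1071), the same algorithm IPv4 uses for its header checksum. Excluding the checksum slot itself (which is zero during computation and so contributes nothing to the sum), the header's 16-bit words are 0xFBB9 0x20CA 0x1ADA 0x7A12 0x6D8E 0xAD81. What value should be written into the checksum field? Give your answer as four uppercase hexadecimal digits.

337F

One's-complement addition (fold any carry out of bit 15 back into bit 0):
  0xFBB9 + 0x20CA = 0x11C83 → wrap carry → 0x1C84
  0x1C84 + 0x1ADA = 0x0375E
  0x375E + 0x7A12 = 0x0B170
  0xB170 + 0x6D8E = 0x11EFE → wrap carry → 0x1EFF
  0x1EFF + 0xAD81 = 0x0CC80
One's-complement sum = 0xCC80.
Checksum = ~0xCC80 & 0xFFFF = 0x337F.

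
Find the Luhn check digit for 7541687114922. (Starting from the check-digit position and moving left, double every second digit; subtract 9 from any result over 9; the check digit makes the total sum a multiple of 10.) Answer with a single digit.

3

Partial digits right→left: 2 2 9 4 1 1 7 8 6 1 4 5 7
Double every second digit counting from the check-digit position (so the 1st, 3rd, 5th, ... of the partial from the right).
  doubled (with −9 where >9): 4 9 2 5 3 8 5 → sum 36
  kept as-is: 2 4 1 8 1 5 → sum 21
Total = 36 + 21 = 57.
Check digit = (10 − (57 mod 10)) mod 10 = 3.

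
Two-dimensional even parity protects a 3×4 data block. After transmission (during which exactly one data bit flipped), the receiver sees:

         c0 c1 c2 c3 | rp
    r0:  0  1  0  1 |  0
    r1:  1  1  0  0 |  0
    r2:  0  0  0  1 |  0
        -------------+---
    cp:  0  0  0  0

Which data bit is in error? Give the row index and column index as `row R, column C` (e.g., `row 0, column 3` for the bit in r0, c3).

row 2, column 0

Recompute each row's even parity and compare to rp:
  r0: data parity 0, sent rp 0 → ok
  r1: data parity 0, sent rp 0 → ok
  r2: data parity 1, sent rp 0 → mismatch
Recompute each column's even parity and compare to cp:
  c0: data parity 1, sent cp 0 → mismatch
  c1: data parity 0, sent cp 0 → ok
  c2: data parity 0, sent cp 0 → ok
  c3: data parity 0, sent cp 0 → ok
Exactly one row (r2) and one column (c0) fail → the flipped bit is at their intersection.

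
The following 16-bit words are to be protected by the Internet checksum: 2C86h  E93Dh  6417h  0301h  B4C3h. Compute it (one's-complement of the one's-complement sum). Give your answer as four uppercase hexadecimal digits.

CE5F

One's-complement addition (fold any carry out of bit 15 back into bit 0):
  0x2C86 + 0xE93D = 0x115C3 → wrap carry → 0x15C4
  0x15C4 + 0x6417 = 0x079DB
  0x79DB + 0x0301 = 0x07CDC
  0x7CDC + 0xB4C3 = 0x1319F → wrap carry → 0x31A0
One's-complement sum = 0x31A0.
Checksum = ~0x31A0 & 0xFFFF = 0xCE5F.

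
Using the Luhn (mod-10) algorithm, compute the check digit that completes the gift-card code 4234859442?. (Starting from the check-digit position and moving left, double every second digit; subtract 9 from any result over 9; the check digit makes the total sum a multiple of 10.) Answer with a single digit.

Partial digits right→left: 2 4 4 9 5 8 4 3 2 4
Double every second digit counting from the check-digit position (so the 1st, 3rd, 5th, ... of the partial from the right).
  doubled (with −9 where >9): 4 8 1 8 4 → sum 25
  kept as-is: 4 9 8 3 4 → sum 28
Total = 25 + 28 = 53.
Check digit = (10 − (53 mod 10)) mod 10 = 7.

7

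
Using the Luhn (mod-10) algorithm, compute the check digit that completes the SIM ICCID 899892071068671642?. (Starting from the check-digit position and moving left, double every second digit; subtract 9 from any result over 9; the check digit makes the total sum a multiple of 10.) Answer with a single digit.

2

Partial digits right→left: 2 4 6 1 7 6 8 6 0 1 7 0 2 9 8 9 9 8
Double every second digit counting from the check-digit position (so the 1st, 3rd, 5th, ... of the partial from the right).
  doubled (with −9 where >9): 4 3 5 7 0 5 4 7 9 → sum 44
  kept as-is: 4 1 6 6 1 0 9 9 8 → sum 44
Total = 44 + 44 = 88.
Check digit = (10 − (88 mod 10)) mod 10 = 2.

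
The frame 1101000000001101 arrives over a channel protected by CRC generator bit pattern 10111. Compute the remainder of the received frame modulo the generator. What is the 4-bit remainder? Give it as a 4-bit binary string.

Modulo-2 division of 1101000000001101 by 10111:
  pos 0: 11010 XOR 10111 = 01101
  pos 1: 11010 XOR 10111 = 01101
  pos 2: 11010 XOR 10111 = 01101
  pos 3: 11010 XOR 10111 = 01101
  pos 4: 11010 XOR 10111 = 01101
  pos 5: 11010 XOR 10111 = 01101
  pos 6: 11010 XOR 10111 = 01101
  pos 7: 11010 XOR 10111 = 01101
  pos 8: 11011 XOR 10111 = 01100
  pos 9: 11001 XOR 10111 = 01110
  pos 10: 11100 XOR 10111 = 01011
  pos 11: 10111 XOR 10111 = 00000
Remainder = 0000 (zero — the frame passes the CRC check).

0000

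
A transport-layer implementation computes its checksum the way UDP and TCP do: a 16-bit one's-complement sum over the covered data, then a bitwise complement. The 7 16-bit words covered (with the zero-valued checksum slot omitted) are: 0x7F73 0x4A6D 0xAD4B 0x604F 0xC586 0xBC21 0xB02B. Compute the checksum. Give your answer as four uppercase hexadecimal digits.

One's-complement addition (fold any carry out of bit 15 back into bit 0):
  0x7F73 + 0x4A6D = 0x0C9E0
  0xC9E0 + 0xAD4B = 0x1772B → wrap carry → 0x772C
  0x772C + 0x604F = 0x0D77B
  0xD77B + 0xC586 = 0x19D01 → wrap carry → 0x9D02
  0x9D02 + 0xBC21 = 0x15923 → wrap carry → 0x5924
  0x5924 + 0xB02B = 0x1094F → wrap carry → 0x0950
One's-complement sum = 0x0950.
Checksum = ~0x0950 & 0xFFFF = 0xF6AF.

F6AF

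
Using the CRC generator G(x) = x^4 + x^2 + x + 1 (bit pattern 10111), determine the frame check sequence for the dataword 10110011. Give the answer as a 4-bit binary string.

1000

Append 4 zeros: 101100110000. Divide by 10111 (XOR where the leading bit is 1):
  pos 0: 10110 XOR 10111 = 00001
  pos 4: 10110 XOR 10111 = 00001
Remainder (last 4 bits) = 1000. This is the CRC / FCS.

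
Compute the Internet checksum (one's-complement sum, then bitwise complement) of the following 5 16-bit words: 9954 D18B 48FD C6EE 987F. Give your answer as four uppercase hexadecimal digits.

One's-complement addition (fold any carry out of bit 15 back into bit 0):
  0x9954 + 0xD18B = 0x16ADF → wrap carry → 0x6AE0
  0x6AE0 + 0x48FD = 0x0B3DD
  0xB3DD + 0xC6EE = 0x17ACB → wrap carry → 0x7ACC
  0x7ACC + 0x987F = 0x1134B → wrap carry → 0x134C
One's-complement sum = 0x134C.
Checksum = ~0x134C & 0xFFFF = 0xECB3.

ECB3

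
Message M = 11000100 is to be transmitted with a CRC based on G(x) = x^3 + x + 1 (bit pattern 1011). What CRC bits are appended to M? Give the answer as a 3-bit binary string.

000

Append 3 zeros: 11000100000. Divide by 1011 (XOR where the leading bit is 1):
  pos 0: 1100 XOR 1011 = 0111
  pos 1: 1110 XOR 1011 = 0101
  pos 2: 1011 XOR 1011 = 0000
Remainder (last 3 bits) = 000. This is the CRC / FCS.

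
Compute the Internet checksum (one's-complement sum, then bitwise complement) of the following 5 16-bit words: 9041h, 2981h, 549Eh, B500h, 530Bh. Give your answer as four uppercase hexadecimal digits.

E992

One's-complement addition (fold any carry out of bit 15 back into bit 0):
  0x9041 + 0x2981 = 0x0B9C2
  0xB9C2 + 0x549E = 0x10E60 → wrap carry → 0x0E61
  0x0E61 + 0xB500 = 0x0C361
  0xC361 + 0x530B = 0x1166C → wrap carry → 0x166D
One's-complement sum = 0x166D.
Checksum = ~0x166D & 0xFFFF = 0xE992.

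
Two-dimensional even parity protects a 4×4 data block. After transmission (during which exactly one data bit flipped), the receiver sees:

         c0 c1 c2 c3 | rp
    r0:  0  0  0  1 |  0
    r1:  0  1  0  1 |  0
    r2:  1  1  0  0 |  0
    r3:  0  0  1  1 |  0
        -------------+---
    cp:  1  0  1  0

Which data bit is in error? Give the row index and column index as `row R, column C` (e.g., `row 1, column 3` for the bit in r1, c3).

row 0, column 3

Recompute each row's even parity and compare to rp:
  r0: data parity 1, sent rp 0 → mismatch
  r1: data parity 0, sent rp 0 → ok
  r2: data parity 0, sent rp 0 → ok
  r3: data parity 0, sent rp 0 → ok
Recompute each column's even parity and compare to cp:
  c0: data parity 1, sent cp 1 → ok
  c1: data parity 0, sent cp 0 → ok
  c2: data parity 1, sent cp 1 → ok
  c3: data parity 1, sent cp 0 → mismatch
Exactly one row (r0) and one column (c3) fail → the flipped bit is at their intersection.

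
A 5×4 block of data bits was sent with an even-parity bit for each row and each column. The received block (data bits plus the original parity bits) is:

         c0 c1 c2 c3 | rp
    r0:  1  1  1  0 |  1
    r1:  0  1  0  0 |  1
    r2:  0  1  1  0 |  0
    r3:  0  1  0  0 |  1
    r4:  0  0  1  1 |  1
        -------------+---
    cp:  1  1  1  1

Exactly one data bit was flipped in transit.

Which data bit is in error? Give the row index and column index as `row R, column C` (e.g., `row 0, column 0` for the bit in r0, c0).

row 4, column 1

Recompute each row's even parity and compare to rp:
  r0: data parity 1, sent rp 1 → ok
  r1: data parity 1, sent rp 1 → ok
  r2: data parity 0, sent rp 0 → ok
  r3: data parity 1, sent rp 1 → ok
  r4: data parity 0, sent rp 1 → mismatch
Recompute each column's even parity and compare to cp:
  c0: data parity 1, sent cp 1 → ok
  c1: data parity 0, sent cp 1 → mismatch
  c2: data parity 1, sent cp 1 → ok
  c3: data parity 1, sent cp 1 → ok
Exactly one row (r4) and one column (c1) fail → the flipped bit is at their intersection.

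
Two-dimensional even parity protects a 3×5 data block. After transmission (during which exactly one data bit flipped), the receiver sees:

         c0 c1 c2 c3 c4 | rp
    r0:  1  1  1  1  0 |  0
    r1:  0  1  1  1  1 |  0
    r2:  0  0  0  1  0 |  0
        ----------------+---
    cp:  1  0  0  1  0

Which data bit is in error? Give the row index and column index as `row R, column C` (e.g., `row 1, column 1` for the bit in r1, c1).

Recompute each row's even parity and compare to rp:
  r0: data parity 0, sent rp 0 → ok
  r1: data parity 0, sent rp 0 → ok
  r2: data parity 1, sent rp 0 → mismatch
Recompute each column's even parity and compare to cp:
  c0: data parity 1, sent cp 1 → ok
  c1: data parity 0, sent cp 0 → ok
  c2: data parity 0, sent cp 0 → ok
  c3: data parity 1, sent cp 1 → ok
  c4: data parity 1, sent cp 0 → mismatch
Exactly one row (r2) and one column (c4) fail → the flipped bit is at their intersection.

row 2, column 4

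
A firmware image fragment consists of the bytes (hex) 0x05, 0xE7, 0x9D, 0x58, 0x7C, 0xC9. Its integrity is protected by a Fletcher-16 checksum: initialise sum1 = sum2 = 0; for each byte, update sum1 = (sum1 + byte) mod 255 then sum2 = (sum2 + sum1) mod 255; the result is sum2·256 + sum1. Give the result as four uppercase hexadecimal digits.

E729

Running sums (mod 255):
  after byte 0 (0x05): sum1=5, sum2=5
  after byte 1 (0xE7): sum1=236, sum2=241
  after byte 2 (0x9D): sum1=138, sum2=124
  after byte 3 (0x58): sum1=226, sum2=95
  after byte 4 (0x7C): sum1=95, sum2=190
  after byte 5 (0xC9): sum1=41, sum2=231
Checksum = sum2·256 + sum1 = 231·256 + 41 = 59177 = 0xE729.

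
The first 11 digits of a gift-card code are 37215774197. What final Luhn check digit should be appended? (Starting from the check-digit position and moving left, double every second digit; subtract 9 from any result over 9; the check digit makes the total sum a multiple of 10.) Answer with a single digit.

Partial digits right→left: 7 9 1 4 7 7 5 1 2 7 3
Double every second digit counting from the check-digit position (so the 1st, 3rd, 5th, ... of the partial from the right).
  doubled (with −9 where >9): 5 2 5 1 4 6 → sum 23
  kept as-is: 9 4 7 1 7 → sum 28
Total = 23 + 28 = 51.
Check digit = (10 − (51 mod 10)) mod 10 = 9.

9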